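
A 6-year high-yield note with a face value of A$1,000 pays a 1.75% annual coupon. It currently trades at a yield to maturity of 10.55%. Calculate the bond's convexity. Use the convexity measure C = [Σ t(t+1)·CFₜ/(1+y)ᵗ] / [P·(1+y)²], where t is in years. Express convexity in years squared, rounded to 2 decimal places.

With y = 0.1055:
  t   CF        PV=CF/(1+0.1055)^t    t·PV        t(t+1)·PV
  1        17.50        15.8299        15.8299          31.6599
  2        17.50        14.3193        28.6385          85.9156
  3        17.50        12.9527        38.8582         155.4329
  4        17.50        11.7166        46.8666         234.3328
  5        17.50        10.5985        52.9925         317.9549
  6     1,017.50       557.4192     3,344.5153      23,411.6071
  Σ                    622.8363     3,527.7010      24,236.9032
P = 622.8363.
Convexity = Σ t(t+1)·PV / [P·(1+y)²] = 24,236.9032 / (622.8363 × 1.222130) = 31.84093.

31.84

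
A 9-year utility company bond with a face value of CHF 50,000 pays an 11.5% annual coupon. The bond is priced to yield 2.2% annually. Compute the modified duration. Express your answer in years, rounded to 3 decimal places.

Periodic yield y = 0.022. First find Macaulay duration:
  t   CF        PV=CF/(1+0.022)^t    t·PV
  1     5,750.00     5,626.2231     5,626.2231
  2     5,750.00     5,505.1107    11,010.2213
  3     5,750.00     5,386.6053    16,159.8160
  4     5,750.00     5,270.6510    21,082.6041
  5     5,750.00     5,157.1928    25,785.9639
  6     5,750.00     5,046.1769    30,277.0613
  7     5,750.00     4,937.5508    34,562.8554
  8     5,750.00     4,831.2630    38,650.1039
  9    55,750.00    45,833.8996   412,505.0968
  Σ                 87,594.6732   595,659.9458
P = 87,594.6732; Macaulay duration = 595,659.9458 / 87,594.6732 = 6.80018 years.
Modified duration = D_Mac / (1 + y) = 6.80018 / 1.022 = 6.65380 years.

6.654 years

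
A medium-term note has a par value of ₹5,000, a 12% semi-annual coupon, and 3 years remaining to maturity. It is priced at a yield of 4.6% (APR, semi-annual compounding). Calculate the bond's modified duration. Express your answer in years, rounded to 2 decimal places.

2.59 years

Periodic yield y = 0.023. First find Macaulay duration:
  t   CF        PV=CF/(1+0.023)^t    t·PV
  1       300.00       293.2551       293.2551
  2       300.00       286.6619       573.3238
  3       300.00       280.2169       840.6508
  4       300.00       273.9168     1,095.6673
  5       300.00       267.7584     1,338.7919
  6     5,300.00     4,624.0452    27,744.2710
  Σ                  6,025.8543    31,885.9600
P = 6,025.8543; Macaulay duration = 31,885.9600 / 6,025.8543 = 5.29153 half-year periods = 2.64576 years.
Modified duration = D_Mac / (1 + y) = 2.64576 / 1.023 = 2.58628 years.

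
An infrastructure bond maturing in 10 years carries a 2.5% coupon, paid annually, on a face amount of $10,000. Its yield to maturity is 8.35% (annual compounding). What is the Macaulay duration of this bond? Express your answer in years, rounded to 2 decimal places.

8.61 years

Periodic yield y = 0.0835. Discount each cash flow and weight by its year:
  t   CF        PV=CF/(1+0.0835)^t    t·PV
  1       250.00       230.7337       230.7337
  2       250.00       212.9522       425.9044
  3       250.00       196.5410       589.6231
  4       250.00       181.3946       725.5784
  5       250.00       167.4154       837.0770
  6       250.00       154.5135       927.0812
  7       250.00       142.6059       998.2415
  8       250.00       131.6160     1,052.9280
  9       250.00       121.4730     1,093.2570
  10   10,250.00     4,596.5788    45,965.7879
  Σ                  6,135.8243    52,846.2124
Price P = Σ PV = 6,135.8243.
Macaulay duration = Σ(t·PV) / P = 52,846.2124 / 6,135.8243 = 8.61273 years.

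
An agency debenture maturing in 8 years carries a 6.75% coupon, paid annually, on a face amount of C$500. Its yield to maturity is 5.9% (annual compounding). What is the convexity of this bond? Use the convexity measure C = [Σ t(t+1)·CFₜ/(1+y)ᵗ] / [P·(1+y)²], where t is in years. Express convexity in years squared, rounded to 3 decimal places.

48.177

With y = 0.059:
  t   CF        PV=CF/(1+0.059)^t    t·PV        t(t+1)·PV
  1        33.75        31.8697        31.8697          63.7394
  2        33.75        30.0941        60.1883         180.5648
  3        33.75        28.4175        85.2525         341.0100
  4        33.75        26.8343       107.3371         536.6856
  5        33.75        25.3393       126.6963         760.1779
  6        33.75        23.9275       143.5652       1,004.9566
  7        33.75        22.5945       158.1613       1,265.2900
  8       533.75       337.4195     2,699.3562      24,294.2057
  Σ                    526.4964     3,412.4266      28,446.6300
P = 526.4964.
Convexity = Σ t(t+1)·PV / [P·(1+y)²] = 28,446.6300 / (526.4964 × 1.121481) = 48.17742.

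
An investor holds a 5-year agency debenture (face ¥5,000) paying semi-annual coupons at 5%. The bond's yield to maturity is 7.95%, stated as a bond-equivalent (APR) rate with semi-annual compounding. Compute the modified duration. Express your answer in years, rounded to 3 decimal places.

4.274 years

Periodic yield y = 0.03975. First find Macaulay duration:
  t   CF        PV=CF/(1+0.03975)^t    t·PV
  1       125.00       120.2212       120.2212
  2       125.00       115.6251       231.2502
  3       125.00       111.2047       333.6142
  4       125.00       106.9533       427.8133
  5       125.00       102.8645       514.3223
  6       125.00        98.9319       593.5915
  7       125.00        95.1497       666.0480
  8       125.00        91.5121       732.0969
  9       125.00        88.0136       792.1222
  10    5,125.00     3,470.6001    34,706.0014
  Σ                  4,401.0763    39,117.0812
P = 4,401.0763; Macaulay duration = 39,117.0812 / 4,401.0763 = 8.88807 half-year periods = 4.44404 years.
Modified duration = D_Mac / (1 + y) = 4.44404 / 1.03975 = 4.27414 years.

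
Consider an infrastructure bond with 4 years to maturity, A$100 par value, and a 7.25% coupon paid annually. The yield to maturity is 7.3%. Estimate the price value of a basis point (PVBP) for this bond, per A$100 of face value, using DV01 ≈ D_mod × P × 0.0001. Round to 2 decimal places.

A$0.03

Periodic yield y = 0.073.
  t   CF        PV=CF/(1+0.073)^t    t·PV
  1         7.25         6.7568         6.7568
  2         7.25         6.2971        12.5941
  3         7.25         5.8687        17.6060
  4       107.25        80.9093       323.6372
  Σ                     99.8318       360.5941
P = 99.8318; D_Mac = 3.61202 yrs; D_mod = 3.36628 yrs.
DV01 ≈ 3.36628 × 99.8318 × 0.0001 = 0.033606.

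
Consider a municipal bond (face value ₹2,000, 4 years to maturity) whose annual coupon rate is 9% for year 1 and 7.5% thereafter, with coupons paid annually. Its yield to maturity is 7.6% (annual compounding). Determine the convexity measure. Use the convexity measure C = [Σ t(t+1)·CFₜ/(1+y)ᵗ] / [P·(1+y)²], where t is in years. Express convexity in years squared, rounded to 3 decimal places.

14.801

With y = 0.076:
  t   CF        PV=CF/(1+0.076)^t    t·PV        t(t+1)·PV
  1       180.00       167.2862       167.2862         334.5725
  2       150.00       129.5587       259.1175         777.3524
  3       150.00       120.4078       361.2233       1,444.8930
  4     2,150.00     1,603.9446     6,415.7786      32,078.8928
  Σ                  2,021.1974     7,203.4055      34,635.7107
P = 2,021.1974.
Convexity = Σ t(t+1)·PV / [P·(1+y)²] = 34,635.7107 / (2,021.1974 × 1.157776) = 14.80099.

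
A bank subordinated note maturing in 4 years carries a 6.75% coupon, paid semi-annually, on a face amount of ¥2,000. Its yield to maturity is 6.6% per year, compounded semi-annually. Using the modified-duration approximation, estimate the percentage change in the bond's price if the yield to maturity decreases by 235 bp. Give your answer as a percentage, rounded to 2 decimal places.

Periodic yield y = 0.033. Modified duration first:
  t   CF        PV=CF/(1+0.033)^t    t·PV
  1        67.50        65.3437        65.3437
  2        67.50        63.2562       126.5124
  3        67.50        61.2354       183.7063
  4        67.50        59.2792       237.1169
  5        67.50        57.3855       286.9275
  6        67.50        55.5523       333.3136
  7        67.50        53.7776       376.4433
  8     2,067.50     1,594.5676    12,756.5411
  Σ                  2,010.3975    14,365.9048
P = 2,010.3975; D_Mac = 7.14580 half-year periods = 3.57290 yrs; D_mod = 3.57290/(1+0.033) = 3.45876 yrs.
ΔP/P ≈ -D_mod · Δy = -3.45876 × (-0.0235) = +0.081281 = +8.1281%.

+8.13%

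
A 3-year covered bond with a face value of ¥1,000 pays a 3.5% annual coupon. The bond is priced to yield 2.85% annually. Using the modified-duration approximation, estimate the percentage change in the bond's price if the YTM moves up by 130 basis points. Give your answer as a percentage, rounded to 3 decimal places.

-3.666%

Periodic yield y = 0.0285. Modified duration first:
  t   CF        PV=CF/(1+0.0285)^t    t·PV
  1        35.00        34.0301        34.0301
  2        35.00        33.0872        66.1743
  3     1,035.00       951.3218     2,853.9655
  Σ                  1,018.4391     2,954.1699
P = 1,018.4391; D_Mac = 2.90068 yrs; D_mod = 2.90068/(1+0.0285) = 2.82031 yrs.
ΔP/P ≈ -D_mod · Δy = -2.82031 × (+0.013) = -0.036664 = -3.6664%.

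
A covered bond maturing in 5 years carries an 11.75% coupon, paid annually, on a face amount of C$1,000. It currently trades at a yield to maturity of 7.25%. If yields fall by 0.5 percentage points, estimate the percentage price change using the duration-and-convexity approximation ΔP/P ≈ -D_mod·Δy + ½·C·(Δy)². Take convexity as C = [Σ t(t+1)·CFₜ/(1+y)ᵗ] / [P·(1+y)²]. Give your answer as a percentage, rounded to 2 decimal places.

With y = 0.0725:
  t   CF        PV=CF/(1+0.0725)^t    t·PV        t(t+1)·PV
  1       117.50       109.5571       109.5571         219.1142
  2       117.50       102.1512       204.3023         612.9069
  3       117.50        95.2458       285.7375       1,142.9499
  4       117.50        88.8073       355.2292       1,776.1460
  5     1,117.50       787.5190     3,937.5949      23,625.5693
  Σ                  1,183.2804     4,892.4210      27,376.6863
P = 1,183.2804; D_Mac = 4.13463 yrs; D_mod = 3.85513 yrs; C = 20.11401.
Duration effect: -3.85513 × (-0.005) = +0.019276
Convexity effect: 0.5 × 20.11401 × (-0.005)² = +0.0002514
ΔP/P ≈ +0.019276 + 0.0002514 = +0.019527 = +1.9527%.

+1.95%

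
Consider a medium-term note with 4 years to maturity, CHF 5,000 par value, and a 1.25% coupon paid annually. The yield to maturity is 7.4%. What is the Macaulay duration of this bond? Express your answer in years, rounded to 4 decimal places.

Periodic yield y = 0.074. Discount each cash flow and weight by its year:
  t   CF        PV=CF/(1+0.074)^t    t·PV
  1        62.50        58.1937        58.1937
  2        62.50        54.1840       108.3681
  3        62.50        50.4507       151.3521
  4     5,062.50     3,804.9409    15,219.7634
  Σ                  3,967.7693    15,537.6773
Price P = Σ PV = 3,967.7693.
Macaulay duration = Σ(t·PV) / P = 15,537.6773 / 3,967.7693 = 3.91597 years.

3.9160 years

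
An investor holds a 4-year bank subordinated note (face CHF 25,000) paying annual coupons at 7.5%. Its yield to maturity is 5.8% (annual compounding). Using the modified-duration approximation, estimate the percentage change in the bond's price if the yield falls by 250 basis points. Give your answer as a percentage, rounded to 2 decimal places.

+8.54%

Periodic yield y = 0.058. Modified duration first:
  t   CF        PV=CF/(1+0.058)^t    t·PV
  1     1,875.00     1,772.2117     1,772.2117
  2     1,875.00     1,675.0583     3,350.1167
  3     1,875.00     1,583.2309     4,749.6928
  4    26,875.00    21,448.9384    85,795.7536
  Σ                 26,479.4394    95,667.7749
P = 26,479.4394; D_Mac = 3.61291 yrs; D_mod = 3.61291/(1+0.058) = 3.41485 yrs.
ΔP/P ≈ -D_mod · Δy = -3.41485 × (-0.025) = +0.085371 = +8.5371%.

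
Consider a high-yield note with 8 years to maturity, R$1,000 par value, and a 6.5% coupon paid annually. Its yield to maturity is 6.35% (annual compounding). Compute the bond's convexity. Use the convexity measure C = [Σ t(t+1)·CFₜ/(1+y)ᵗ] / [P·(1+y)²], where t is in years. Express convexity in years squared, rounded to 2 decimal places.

With y = 0.0635:
  t   CF        PV=CF/(1+0.0635)^t    t·PV        t(t+1)·PV
  1        65.00        61.1189        61.1189         122.2379
  2        65.00        57.4696       114.9393         344.8178
  3        65.00        54.0382       162.1146         648.4584
  4        65.00        50.8117       203.2466       1,016.2332
  5        65.00        47.7778       238.8889       1,433.3331
  6        65.00        44.9250       269.5502       1,886.8513
  7        65.00        42.2426       295.6984       2,365.5870
  8     1,065.00       650.8032     5,206.4253      46,857.8276
  Σ                  1,009.1870     6,551.9821      54,675.3463
P = 1,009.1870.
Convexity = Σ t(t+1)·PV / [P·(1+y)²] = 54,675.3463 / (1,009.1870 × 1.131032) = 47.90104.

47.90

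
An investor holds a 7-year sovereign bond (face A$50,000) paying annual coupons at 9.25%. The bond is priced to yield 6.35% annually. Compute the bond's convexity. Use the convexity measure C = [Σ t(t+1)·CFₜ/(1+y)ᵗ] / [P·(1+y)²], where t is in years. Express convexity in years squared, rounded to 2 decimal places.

36.22

With y = 0.0635:
  t   CF        PV=CF/(1+0.0635)^t    t·PV        t(t+1)·PV
  1     4,625.00     4,348.8481     4,348.8481       8,697.6963
  2     4,625.00     4,089.1849     8,178.3698      24,535.1094
  3     4,625.00     3,845.0258    11,535.0773      46,140.3092
  4     4,625.00     3,615.4450    14,461.7800      72,308.9002
  5     4,625.00     3,399.5722    16,997.8609     101,987.1652
  6     4,625.00     3,196.5888    19,179.5327     134,256.7290
  7    54,625.00    35,500.0521   248,500.3646   1,988,002.9170
  Σ                 57,994.7169   323,201.8335   2,375,928.8264
P = 57,994.7169.
Convexity = Σ t(t+1)·PV / [P·(1+y)²] = 2,375,928.8264 / (57,994.7169 × 1.131032) = 36.22180.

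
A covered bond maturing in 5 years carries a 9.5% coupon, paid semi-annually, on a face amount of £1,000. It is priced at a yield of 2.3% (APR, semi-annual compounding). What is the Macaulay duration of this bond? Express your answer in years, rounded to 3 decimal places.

Periodic yield y = 0.0115. Discount each cash flow and weight by its period:
  t   CF        PV=CF/(1+0.0115)^t    t·PV
  1        47.50        46.9600        46.9600
  2        47.50        46.4261        92.8521
  3        47.50        45.8982       137.6947
  4        47.50        45.3764       181.5056
  5        47.50        44.8605       224.3025
  6        47.50        44.3505       266.1029
  7        47.50        43.8462       306.9237
  8        47.50        43.3477       346.7820
  9        47.50        42.8549       385.6942
  10    1,047.50       934.3190     9,343.1896
  Σ                  1,338.2395    11,332.0072
Price P = Σ PV = 1,338.2395.
Macaulay duration = Σ(t·PV) / P = 11,332.0072 / 1,338.2395 = 8.46785 half-year periods.
In years: 8.46785 / 2 = 4.23392 years.

4.234 years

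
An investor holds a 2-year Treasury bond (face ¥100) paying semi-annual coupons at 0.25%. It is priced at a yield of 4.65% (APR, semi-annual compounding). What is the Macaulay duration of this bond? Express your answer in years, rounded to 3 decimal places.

1.996 years

Periodic yield y = 0.02325. Discount each cash flow and weight by its period:
  t   CF        PV=CF/(1+0.02325)^t    t·PV
  1        0.125         0.1222         0.1222
  2        0.125         0.1194         0.2388
  3        0.125         0.1167         0.3500
  4      100.125        91.3304       365.3217
  Σ                     91.6886       366.0327
Price P = Σ PV = 91.6886.
Macaulay duration = Σ(t·PV) / P = 366.0327 / 91.6886 = 3.99213 half-year periods.
In years: 3.99213 / 2 = 1.99606 years.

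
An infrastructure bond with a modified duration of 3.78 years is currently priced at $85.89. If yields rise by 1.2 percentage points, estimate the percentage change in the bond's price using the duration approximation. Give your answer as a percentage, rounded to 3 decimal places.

-4.536%

Duration approximation: ΔP/P ≈ -D_mod · Δy = -3.78 × (+0.012) = -0.045360.
As a percentage: -4.5360%.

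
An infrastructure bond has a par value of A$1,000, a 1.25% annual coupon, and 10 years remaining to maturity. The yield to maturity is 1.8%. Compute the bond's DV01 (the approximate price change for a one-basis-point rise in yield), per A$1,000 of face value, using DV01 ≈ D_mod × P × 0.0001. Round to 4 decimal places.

A$0.8815

Periodic yield y = 0.018.
  t   CF        PV=CF/(1+0.018)^t    t·PV
  1        12.50        12.2790        12.2790
  2        12.50        12.0619        24.1237
  3        12.50        11.8486        35.5458
  4        12.50        11.6391        46.5563
  5        12.50        11.4333        57.1664
  6        12.50        11.2311        67.3868
  7        12.50        11.0325        77.2278
  8        12.50        10.8375        86.6997
  9        12.50        10.6458        95.8126
  10    1,012.50       847.0660     8,470.6600
  Σ                    950.0748     8,973.4582
P = 950.0748; D_Mac = 9.44500 yrs; D_mod = 9.27800 yrs.
DV01 ≈ 9.27800 × 950.0748 × 0.0001 = 0.881479.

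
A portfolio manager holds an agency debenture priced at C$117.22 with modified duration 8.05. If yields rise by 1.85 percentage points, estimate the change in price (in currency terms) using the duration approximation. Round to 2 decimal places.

-C$17.46

Duration approximation: ΔP/P ≈ -D_mod · Δy = -8.05 × (+0.0185) = -0.148925.
ΔP ≈ 117.22 × (-0.148925) = -17.4569885.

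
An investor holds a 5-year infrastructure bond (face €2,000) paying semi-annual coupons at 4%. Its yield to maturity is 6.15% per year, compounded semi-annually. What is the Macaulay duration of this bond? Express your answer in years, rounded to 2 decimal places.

Periodic yield y = 0.03075. Discount each cash flow and weight by its period:
  t   CF        PV=CF/(1+0.03075)^t    t·PV
  1        40.00        38.8067        38.8067
  2        40.00        37.6490        75.2980
  3        40.00        36.5258       109.5775
  4        40.00        35.4362       141.7446
  5        40.00        34.3790       171.8950
  6        40.00        33.3534       200.1203
  7        40.00        32.3584       226.5086
  8        40.00        31.3930       251.1442
  9        40.00        30.4565       274.1084
  10    2,040.00     1,506.9427    15,069.4268
  Σ                  1,817.3006    16,558.6301
Price P = Σ PV = 1,817.3006.
Macaulay duration = Σ(t·PV) / P = 16,558.6301 / 1,817.3006 = 9.11166 half-year periods.
In years: 9.11166 / 2 = 4.55583 years.

4.56 years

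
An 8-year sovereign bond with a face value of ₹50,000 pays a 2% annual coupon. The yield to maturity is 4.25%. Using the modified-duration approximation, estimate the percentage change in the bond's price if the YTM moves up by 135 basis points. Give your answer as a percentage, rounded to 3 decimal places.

-9.605%

Periodic yield y = 0.0425. Modified duration first:
  t   CF        PV=CF/(1+0.0425)^t    t·PV
  1     1,000.00       959.2326       959.2326
  2     1,000.00       920.1272     1,840.2544
  3     1,000.00       882.6160     2,647.8481
  4     1,000.00       846.6341     3,386.5363
  5     1,000.00       812.1190     4,060.5951
  6     1,000.00       779.0111     4,674.0663
  7     1,000.00       747.2528     5,230.7696
  8    51,000.00    36,556.2524   292,450.0190
  Σ                 42,503.2452   315,249.3215
P = 42,503.2452; D_Mac = 7.41706 yrs; D_mod = 7.41706/(1+0.0425) = 7.11469 yrs.
ΔP/P ≈ -D_mod · Δy = -7.11469 × (+0.0135) = -0.096048 = -9.6048%.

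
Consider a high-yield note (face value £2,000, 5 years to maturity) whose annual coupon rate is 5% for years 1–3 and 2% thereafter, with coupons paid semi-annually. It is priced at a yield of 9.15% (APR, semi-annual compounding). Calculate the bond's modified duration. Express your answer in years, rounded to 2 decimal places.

Periodic yield y = 0.04575. First find Macaulay duration:
  t   CF        PV=CF/(1+0.04575)^t    t·PV
  1        50.00        47.8126        47.8126
  2        50.00        45.7208        91.4417
  3        50.00        43.7206       131.1619
  4        50.00        41.8079       167.2317
  5        50.00        39.9789       199.8944
  6        50.00        38.2299       229.3792
  7        20.00        14.6229       102.3606
  8        20.00        13.9832       111.8657
  9        20.00        13.3715       120.3432
  10    2,020.00     1,291.4353    12,914.3525
  Σ                  1,590.6836    14,115.8435
P = 1,590.6836; Macaulay duration = 14,115.8435 / 1,590.6836 = 8.87407 half-year periods = 4.43704 years.
Modified duration = D_Mac / (1 + y) = 4.43704 / 1.04575 = 4.24292 years.

4.24 years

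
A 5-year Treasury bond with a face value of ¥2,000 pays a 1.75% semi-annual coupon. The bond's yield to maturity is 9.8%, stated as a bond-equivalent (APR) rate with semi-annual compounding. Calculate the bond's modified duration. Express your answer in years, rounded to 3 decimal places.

Periodic yield y = 0.049. First find Macaulay duration:
  t   CF        PV=CF/(1+0.049)^t    t·PV
  1        17.50        16.6826        16.6826
  2        17.50        15.9033        31.8066
  3        17.50        15.1604        45.4813
  4        17.50        14.4523        57.8091
  5        17.50        13.7772        68.8859
  6        17.50        13.1336        78.8018
  7        17.50        12.5202        87.6411
  8        17.50        11.9353        95.4826
  9        17.50        11.3778       102.4003
  10    2,017.50     1,250.4279    12,504.2792
  Σ                  1,375.3706    13,089.2704
P = 1,375.3706; Macaulay duration = 13,089.2704 / 1,375.3706 = 9.51690 half-year periods = 4.75845 years.
Modified duration = D_Mac / (1 + y) = 4.75845 / 1.049 = 4.53618 years.

4.536 years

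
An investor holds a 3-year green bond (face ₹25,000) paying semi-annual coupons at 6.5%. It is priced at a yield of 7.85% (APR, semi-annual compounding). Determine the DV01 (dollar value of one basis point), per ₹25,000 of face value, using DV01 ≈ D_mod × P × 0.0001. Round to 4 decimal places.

₹6.4242

Periodic yield y = 0.03925.
  t   CF        PV=CF/(1+0.03925)^t    t·PV
  1       812.50       781.8138       781.8138
  2       812.50       752.2866     1,504.5731
  3       812.50       723.8745     2,171.6235
  4       812.50       696.5355     2,786.1419
  5       812.50       670.2290     3,351.1449
  6    25,812.50    20,488.4861   122,930.9167
  Σ                 24,113.2254   133,526.2139
P = 24,113.2254; D_Mac = 5.53747 half-year periods = 2.76873 yrs; D_mod = 2.66417 yrs.
DV01 ≈ 2.66417 × 24,113.2254 × 0.0001 = 6.424162.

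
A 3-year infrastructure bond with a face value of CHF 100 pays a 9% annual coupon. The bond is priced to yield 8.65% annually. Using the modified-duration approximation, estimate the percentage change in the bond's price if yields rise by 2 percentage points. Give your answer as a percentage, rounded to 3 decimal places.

-5.081%

Periodic yield y = 0.0865. Modified duration first:
  t   CF        PV=CF/(1+0.0865)^t    t·PV
  1         9.00         8.2835         8.2835
  2         9.00         7.6240        15.2480
  3       109.00        84.9840       254.9521
  Σ                    100.8915       278.4836
P = 100.8915; D_Mac = 2.76023 yrs; D_mod = 2.76023/(1+0.0865) = 2.54048 yrs.
ΔP/P ≈ -D_mod · Δy = -2.54048 × (+0.02) = -0.050810 = -5.0810%.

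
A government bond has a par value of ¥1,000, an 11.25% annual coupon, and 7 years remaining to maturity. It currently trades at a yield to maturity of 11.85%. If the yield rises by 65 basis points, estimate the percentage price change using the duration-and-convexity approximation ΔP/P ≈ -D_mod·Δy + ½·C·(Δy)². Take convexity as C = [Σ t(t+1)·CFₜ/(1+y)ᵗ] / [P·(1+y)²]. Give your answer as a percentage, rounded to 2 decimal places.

-2.94%

With y = 0.1185:
  t   CF        PV=CF/(1+0.1185)^t    t·PV        t(t+1)·PV
  1       112.50       100.5811       100.5811         201.1623
  2       112.50        89.9250       179.8500         539.5501
  3       112.50        80.3979       241.1936         964.7745
  4       112.50        71.8801       287.5203       1,437.6017
  5       112.50        64.2647       321.3236       1,927.9414
  6       112.50        57.4562       344.7370       2,413.1587
  7     1,112.50       507.9817     3,555.8722      28,446.9774
  Σ                    972.4867     5,031.0778      35,931.1660
P = 972.4867; D_Mac = 5.17342 yrs; D_mod = 4.62532 yrs; C = 29.53355.
Duration effect: -4.62532 × (+0.0065) = -0.030065
Convexity effect: 0.5 × 29.53355 × (0.0065)² = +0.0006239
ΔP/P ≈ -0.030065 + 0.0006239 = -0.029441 = -2.9441%.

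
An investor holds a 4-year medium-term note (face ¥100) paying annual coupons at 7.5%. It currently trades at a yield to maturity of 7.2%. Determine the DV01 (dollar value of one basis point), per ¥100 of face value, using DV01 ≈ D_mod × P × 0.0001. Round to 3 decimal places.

Periodic yield y = 0.072.
  t   CF        PV=CF/(1+0.072)^t    t·PV
  1         7.50         6.9963         6.9963
  2         7.50         6.5264        13.0527
  3         7.50         6.0880        18.2641
  4       107.50        81.4009       325.6037
  Σ                    101.0116       363.9168
P = 101.0116; D_Mac = 3.60272 yrs; D_mod = 3.36075 yrs.
DV01 ≈ 3.36075 × 101.0116 × 0.0001 = 0.033947.

¥0.034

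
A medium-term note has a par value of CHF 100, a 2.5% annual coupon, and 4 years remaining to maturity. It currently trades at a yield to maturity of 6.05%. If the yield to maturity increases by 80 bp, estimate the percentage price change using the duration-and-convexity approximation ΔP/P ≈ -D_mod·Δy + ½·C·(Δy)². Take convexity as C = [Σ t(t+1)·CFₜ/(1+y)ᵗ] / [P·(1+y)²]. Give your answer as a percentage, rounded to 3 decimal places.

-2.846%

With y = 0.0605:
  t   CF        PV=CF/(1+0.0605)^t    t·PV        t(t+1)·PV
  1         2.50         2.3574         2.3574           4.7148
  2         2.50         2.2229         4.4458          13.3374
  3         2.50         2.0961         6.2882          25.1530
  4       102.50        81.0366       324.1464       1,620.7319
  Σ                     87.7129       337.2378       1,663.9369
P = 87.7129; D_Mac = 3.84479 yrs; D_mod = 3.62545 yrs; C = 16.86754.
Duration effect: -3.62545 × (+0.008) = -0.029004
Convexity effect: 0.5 × 16.86754 × (0.008)² = +0.0005398
ΔP/P ≈ -0.029004 + 0.0005398 = -0.028464 = -2.8464%.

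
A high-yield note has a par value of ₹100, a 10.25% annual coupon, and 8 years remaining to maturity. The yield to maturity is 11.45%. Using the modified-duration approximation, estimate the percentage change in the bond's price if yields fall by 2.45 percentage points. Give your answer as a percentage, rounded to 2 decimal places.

Periodic yield y = 0.1145. Modified duration first:
  t   CF        PV=CF/(1+0.1145)^t    t·PV
  1        10.25         9.1969         9.1969
  2        10.25         8.2521        16.5042
  3        10.25         7.4043        22.2129
  4        10.25         6.6436        26.5744
  5        10.25         5.9611        29.8053
  6        10.25         5.3486        32.0918
  7        10.25         4.7991        33.5940
  8       110.25        46.3167       370.5339
  Σ                     93.9225       540.5135
P = 93.9225; D_Mac = 5.75489 yrs; D_mod = 5.75489/(1+0.1145) = 5.16365 yrs.
ΔP/P ≈ -D_mod · Δy = -5.16365 × (-0.0245) = +0.126509 = +12.6509%.

+12.65%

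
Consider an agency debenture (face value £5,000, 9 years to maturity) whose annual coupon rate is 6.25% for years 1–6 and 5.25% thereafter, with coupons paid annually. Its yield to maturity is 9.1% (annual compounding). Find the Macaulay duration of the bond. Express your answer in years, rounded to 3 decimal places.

6.924 years

Periodic yield y = 0.091. Discount each cash flow and weight by its year:
  t   CF        PV=CF/(1+0.091)^t    t·PV
  1       312.50       286.4345       286.4345
  2       312.50       262.5430       525.0861
  3       312.50       240.6444       721.9332
  4       312.50       220.5723       882.2893
  5       312.50       202.1744     1,010.8722
  6       312.50       185.3111     1,111.8668
  7       262.50       142.6777       998.7438
  8       262.50       130.7770     1,046.2158
  9     5,262.50     2,403.0862    21,627.7760
  Σ                  4,074.2207    28,211.2178
Price P = Σ PV = 4,074.2207.
Macaulay duration = Σ(t·PV) / P = 28,211.2178 / 4,074.2207 = 6.92432 years.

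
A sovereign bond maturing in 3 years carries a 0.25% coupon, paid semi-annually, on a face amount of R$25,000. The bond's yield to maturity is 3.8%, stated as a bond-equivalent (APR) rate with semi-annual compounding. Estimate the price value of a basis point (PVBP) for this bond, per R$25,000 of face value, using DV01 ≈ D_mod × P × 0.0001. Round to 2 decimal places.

R$6.60

Periodic yield y = 0.019.
  t   CF        PV=CF/(1+0.019)^t    t·PV
  1        31.25        30.6673        30.6673
  2        31.25        30.0955        60.1910
  3        31.25        29.5344        88.6031
  4        31.25        28.9837       115.9347
  5        31.25        28.4432       142.2162
  6    25,031.25    22,358.2307   134,149.3844
  Σ                 22,505.9548   134,586.9967
P = 22,505.9548; D_Mac = 5.98006 half-year periods = 2.99003 yrs; D_mod = 2.93428 yrs.
DV01 ≈ 2.93428 × 22,505.9548 × 0.0001 = 6.603876.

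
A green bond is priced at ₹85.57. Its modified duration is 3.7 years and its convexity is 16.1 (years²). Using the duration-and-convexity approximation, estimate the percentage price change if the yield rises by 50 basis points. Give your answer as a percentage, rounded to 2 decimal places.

Duration effect: -D_mod·Δy = -3.7 × (+0.005) = -0.018500
Convexity effect: ½·C·(Δy)² = 0.5 × 16.1 × (0.005)² = +0.00020125
ΔP/P ≈ -0.018500 + 0.00020125 = -0.01829875
= -1.829875%.

-1.83%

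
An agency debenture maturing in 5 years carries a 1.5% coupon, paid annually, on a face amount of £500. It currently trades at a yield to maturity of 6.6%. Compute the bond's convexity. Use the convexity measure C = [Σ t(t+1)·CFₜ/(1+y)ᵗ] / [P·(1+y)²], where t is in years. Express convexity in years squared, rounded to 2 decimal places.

With y = 0.066:
  t   CF        PV=CF/(1+0.066)^t    t·PV        t(t+1)·PV
  1         7.50         7.0356         7.0356          14.0713
  2         7.50         6.6000        13.2001          39.6003
  3         7.50         6.1914        18.5742          74.2969
  4         7.50         5.8081        23.2323         116.1616
  5       507.50       368.6804     1,843.4019      11,060.4113
  Σ                    394.3156     1,905.4442      11,304.5414
P = 394.3156.
Convexity = Σ t(t+1)·PV / [P·(1+y)²] = 11,304.5414 / (394.3156 × 1.136356) = 25.22869.

25.23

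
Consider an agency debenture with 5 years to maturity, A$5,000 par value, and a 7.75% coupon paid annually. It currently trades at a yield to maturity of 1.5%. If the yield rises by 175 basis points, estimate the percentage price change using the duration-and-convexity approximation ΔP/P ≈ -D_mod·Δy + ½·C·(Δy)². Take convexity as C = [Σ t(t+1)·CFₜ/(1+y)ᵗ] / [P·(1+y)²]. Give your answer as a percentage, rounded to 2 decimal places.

-7.24%

With y = 0.015:
  t   CF        PV=CF/(1+0.015)^t    t·PV        t(t+1)·PV
  1       387.50       381.7734       381.7734         763.5468
  2       387.50       376.1314       752.2629       2,256.7886
  3       387.50       370.5728     1,111.7185       4,446.8740
  4       387.50       365.0964     1,460.3856       7,301.9278
  5     5,387.50     5,001.0025    25,005.0125     150,030.0751
  Σ                  6,494.5766    28,711.1528     164,799.2123
P = 6,494.5766; D_Mac = 4.42079 yrs; D_mod = 4.35546 yrs; C = 24.63044.
Duration effect: -4.35546 × (+0.0175) = -0.076221
Convexity effect: 0.5 × 24.63044 × (0.0175)² = +0.0037715
ΔP/P ≈ -0.076221 + 0.0037715 = -0.072449 = -7.2449%.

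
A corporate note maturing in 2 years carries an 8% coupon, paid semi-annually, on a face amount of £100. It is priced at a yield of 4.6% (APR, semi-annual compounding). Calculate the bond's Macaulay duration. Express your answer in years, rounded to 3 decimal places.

1.891 years

Periodic yield y = 0.023. Discount each cash flow and weight by its period:
  t   CF        PV=CF/(1+0.023)^t    t·PV
  1         4.00         3.9101         3.9101
  2         4.00         3.8222         7.6443
  3         4.00         3.7362        11.2087
  4       104.00        94.9578       379.8313
  Σ                    106.4263       402.5944
Price P = Σ PV = 106.4263.
Macaulay duration = Σ(t·PV) / P = 402.5944 / 106.4263 = 3.78285 half-year periods.
In years: 3.78285 / 2 = 1.89142 years.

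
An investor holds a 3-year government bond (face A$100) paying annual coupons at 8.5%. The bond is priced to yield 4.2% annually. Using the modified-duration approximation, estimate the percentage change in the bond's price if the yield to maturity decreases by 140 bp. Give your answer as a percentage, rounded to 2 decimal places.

Periodic yield y = 0.042. Modified duration first:
  t   CF        PV=CF/(1+0.042)^t    t·PV
  1         8.50         8.1574         8.1574
  2         8.50         7.8286        15.6572
  3       108.50        95.9018       287.7053
  Σ                    111.8877       311.5198
P = 111.8877; D_Mac = 2.78422 yrs; D_mod = 2.78422/(1+0.042) = 2.67199 yrs.
ΔP/P ≈ -D_mod · Δy = -2.67199 × (-0.014) = +0.037408 = +3.7408%.

+3.74%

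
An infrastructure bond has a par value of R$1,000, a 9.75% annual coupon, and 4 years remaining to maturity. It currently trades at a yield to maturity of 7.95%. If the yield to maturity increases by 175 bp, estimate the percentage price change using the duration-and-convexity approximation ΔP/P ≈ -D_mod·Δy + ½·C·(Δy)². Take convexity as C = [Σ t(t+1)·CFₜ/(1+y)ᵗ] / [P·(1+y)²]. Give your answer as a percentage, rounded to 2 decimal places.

-5.47%

With y = 0.0795:
  t   CF        PV=CF/(1+0.0795)^t    t·PV        t(t+1)·PV
  1        97.50        90.3196        90.3196         180.6392
  2        97.50        83.6680       167.3360         502.0079
  3        97.50        77.5062       232.5187         930.0749
  4     1,097.50       808.1909     3,232.7635      16,163.8175
  Σ                  1,059.6847     3,722.9378      17,776.5395
P = 1,059.6847; D_Mac = 3.51325 yrs; D_mod = 3.25452 yrs; C = 14.39545.
Duration effect: -3.25452 × (+0.0175) = -0.056954
Convexity effect: 0.5 × 14.39545 × (0.0175)² = +0.0022043
ΔP/P ≈ -0.056954 + 0.0022043 = -0.054750 = -5.4750%.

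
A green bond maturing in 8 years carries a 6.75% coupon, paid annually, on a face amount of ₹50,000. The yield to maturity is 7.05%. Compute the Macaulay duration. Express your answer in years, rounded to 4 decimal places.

6.4206 years

Periodic yield y = 0.0705. Discount each cash flow and weight by its year:
  t   CF        PV=CF/(1+0.0705)^t    t·PV
  1     3,375.00     3,152.7324     3,152.7324
  2     3,375.00     2,945.1026     5,890.2053
  3     3,375.00     2,751.1468     8,253.4404
  4     3,375.00     2,569.9643    10,279.8572
  5     3,375.00     2,400.7140    12,003.5698
  6     3,375.00     2,242.6100    13,455.6598
  7     3,375.00     2,094.9182    14,664.4276
  8    53,375.00    30,948.8499   247,590.7994
  Σ                 49,106.0382   315,290.6918
Price P = Σ PV = 49,106.0382.
Macaulay duration = Σ(t·PV) / P = 315,290.6918 / 49,106.0382 = 6.42061 years.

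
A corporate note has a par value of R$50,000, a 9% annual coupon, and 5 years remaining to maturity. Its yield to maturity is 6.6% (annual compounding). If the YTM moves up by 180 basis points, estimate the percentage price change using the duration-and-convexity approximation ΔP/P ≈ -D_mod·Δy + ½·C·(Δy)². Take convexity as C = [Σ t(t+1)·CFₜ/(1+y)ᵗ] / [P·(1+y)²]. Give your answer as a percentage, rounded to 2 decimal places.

With y = 0.066:
  t   CF        PV=CF/(1+0.066)^t    t·PV        t(t+1)·PV
  1     4,500.00     4,221.3884     4,221.3884       8,442.7767
  2     4,500.00     3,960.0266     7,920.0532      23,760.1597
  3     4,500.00     3,714.8467    11,144.5402      44,578.1607
  4     4,500.00     3,484.8468    13,939.3873      69,696.9367
  5    54,500.00    39,592.2770   197,961.3848   1,187,768.3088
  Σ                 54,973.3855   235,186.7539   1,334,246.3426
P = 54,973.3855; D_Mac = 4.27819 yrs; D_mod = 4.01331 yrs; C = 21.35842.
Duration effect: -4.01331 × (+0.018) = -0.072240
Convexity effect: 0.5 × 21.35842 × (0.018)² = +0.0034601
ΔP/P ≈ -0.072240 + 0.0034601 = -0.068780 = -6.8780%.

-6.88%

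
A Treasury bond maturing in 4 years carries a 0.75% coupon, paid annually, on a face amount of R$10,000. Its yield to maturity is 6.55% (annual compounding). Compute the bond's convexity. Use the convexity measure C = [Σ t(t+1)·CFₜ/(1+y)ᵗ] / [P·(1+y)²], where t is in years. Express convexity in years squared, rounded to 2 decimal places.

With y = 0.0655:
  t   CF        PV=CF/(1+0.0655)^t    t·PV        t(t+1)·PV
  1        75.00        70.3895        70.3895         140.7790
  2        75.00        66.0624       132.1248         396.3744
  3        75.00        62.0013       186.0039         744.0158
  4    10,075.00     7,816.8403    31,267.3612     156,336.8058
  Σ                  8,015.2935    31,655.8794     157,617.9749
P = 8,015.2935.
Convexity = Σ t(t+1)·PV / [P·(1+y)²] = 157,617.9749 / (8,015.2935 × 1.135290) = 17.32126.

17.32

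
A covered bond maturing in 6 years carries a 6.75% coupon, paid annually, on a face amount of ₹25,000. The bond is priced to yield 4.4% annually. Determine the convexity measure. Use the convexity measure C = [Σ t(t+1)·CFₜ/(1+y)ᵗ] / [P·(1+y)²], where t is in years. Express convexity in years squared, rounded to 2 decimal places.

31.58

With y = 0.044:
  t   CF        PV=CF/(1+0.044)^t    t·PV        t(t+1)·PV
  1     1,687.50     1,616.3793     1,616.3793       3,232.7586
  2     1,687.50     1,548.2560     3,096.5121       9,289.5363
  3     1,687.50     1,483.0039     4,449.0116      17,796.0465
  4     1,687.50     1,420.5018     5,682.0072      28,410.0359
  5     1,687.50     1,360.6339     6,803.1695      40,819.0171
  6    26,687.50    20,611.2770   123,667.6621     865,673.6349
  Σ                 28,040.0519   145,314.7418     965,221.0293
P = 28,040.0519.
Convexity = Σ t(t+1)·PV / [P·(1+y)²] = 965,221.0293 / (28,040.0519 × 1.089936) = 31.58253.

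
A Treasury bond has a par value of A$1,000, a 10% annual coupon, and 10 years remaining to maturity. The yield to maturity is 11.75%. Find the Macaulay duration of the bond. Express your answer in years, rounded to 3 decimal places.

6.577 years

Periodic yield y = 0.1175. Discount each cash flow and weight by its year:
  t   CF        PV=CF/(1+0.1175)^t    t·PV
  1       100.00        89.4855        89.4855
  2       100.00        80.0765       160.1529
  3       100.00        71.6568       214.9704
  4       100.00        64.1224       256.4897
  5       100.00        57.3802       286.9012
  6       100.00        51.3470       308.0818
  7       100.00        45.9481       321.6365
  8       100.00        41.1168       328.9347
  9       100.00        36.7936       331.1423
  10    1,100.00       362.1741     3,621.7408
  Σ                    900.1009     5,919.5358
Price P = Σ PV = 900.1009.
Macaulay duration = Σ(t·PV) / P = 5,919.5358 / 900.1009 = 6.57652 years.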